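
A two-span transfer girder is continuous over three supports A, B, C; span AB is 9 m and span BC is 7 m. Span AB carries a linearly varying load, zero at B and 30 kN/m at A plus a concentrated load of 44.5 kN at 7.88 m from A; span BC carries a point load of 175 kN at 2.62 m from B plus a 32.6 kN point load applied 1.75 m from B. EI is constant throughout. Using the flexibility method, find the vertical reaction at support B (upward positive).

Release continuity at B by inserting a hinge; the redundant is the internal moment M_B. The primary structure is two simply-supported spans AB and BC.
End slopes at the hinge B, treating each span as simply supported:
  span AB: triangular load, peak 30: 7w₀L³/(360EI) = 425.2/EI
  span AB: point load 44.5 at a = 7.88: Pab(L + a)/(6LEI) = 122.8/EI
  span BC: point load 175 at a = 2.62: Pab(L + b)/(6LEI) = 544.1/EI
  span BC: point load 32.6 at a = 1.75: Pab(L + b)/(6LEI) = 87.36/EI
  relative rotation θ_0 = (548 + 631.5)/EI = 1180/EI
A unit hogging moment at B produces rotation L₁/(3EI) + L₂/(3EI) = 5.333/EI.
Compatibility: M_B·(L₁+L₂)/(3EI) = θ_0, giving M_B = 221.2 kN·m (hogging).
Span AB, ΣM about A with M_B applied at B: R_B^{AB}·9 = 755.7 + 221.2, so R_B^{AB} = 108.5 kN and R_A = 179.5 − 108.5 = 70.96 kN.
Span BC, ΣM about C: R_B^{BC}·7 = 937.6 + 221.2, so R_B^{BC} = 165.5 kN and R_C = 207.6 − 165.5 = 42.06 kN.
R_B = 108.5 + 165.5 = 274.1 kN.

R_B = 274.1 kN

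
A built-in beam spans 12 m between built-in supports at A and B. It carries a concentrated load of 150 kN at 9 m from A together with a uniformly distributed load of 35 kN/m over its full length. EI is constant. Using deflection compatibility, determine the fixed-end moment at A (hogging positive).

M_A = 504.4 kN·m

Release both end moments; the primary structure is a simply-supported span AB with redundants M_A and M_B.
On the primary (simply-supported) span, the end slopes from the loading are:
  at A: point load 150 at a = 9: Pab(L + b)/(6LEI) = 843.8/EI
  at B: point load 150 at a = 9: Pab(L + a)/(6LEI) = 1181/EI
  at A: UDL 35: wL³/(24EI) = 2520/EI
  at B: UDL 35: wL³/(24EI) = 2520/EI
  θ_A0 = 3364/EI,  θ_B0 = 3701/EI
Flexibility coefficients: a unit moment at one end gives L/(3EI) there and L/(6EI) at the far end, so f₁₁ = f₂₂ = 4/EI and f₁₂ = f₂₁ = 2/EI.
Compatibility — zero rotation at each built-in end:
  4 M_A + 2 M_B = 3364
  2 M_A + 4 M_B = 3701
Solving the pair gives M_A = 504.4 kN·m and M_B = 673.1 kN·m (hogging).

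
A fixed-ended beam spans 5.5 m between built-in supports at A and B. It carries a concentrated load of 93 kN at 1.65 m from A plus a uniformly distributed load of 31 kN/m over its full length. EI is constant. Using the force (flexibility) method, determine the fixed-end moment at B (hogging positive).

M_B = 110.4 kN·m

Release both end moments; the primary structure is a simply-supported span AB with redundants M_A and M_B.
On the primary (simply-supported) span, the end slopes from the loading are:
  at A: point load 93 at a = 1.65: Pab(L + b)/(6LEI) = 167.4/EI
  at B: point load 93 at a = 1.65: Pab(L + a)/(6LEI) = 128/EI
  at A: UDL 31: wL³/(24EI) = 214.9/EI
  at B: UDL 31: wL³/(24EI) = 214.9/EI
  θ_A0 = 382.3/EI,  θ_B0 = 342.9/EI
Flexibility coefficients: a unit moment at one end gives L/(3EI) there and L/(6EI) at the far end, so f₁₁ = f₂₂ = 1.833/EI and f₁₂ = f₂₁ = 0.9167/EI.
Compatibility — zero rotation at each built-in end:
  1.833 M_A + 0.9167 M_B = 382.3
  0.9167 M_A + 1.833 M_B = 342.9
Solving the pair gives M_A = 153.3 kN·m and M_B = 110.4 kN·m (hogging).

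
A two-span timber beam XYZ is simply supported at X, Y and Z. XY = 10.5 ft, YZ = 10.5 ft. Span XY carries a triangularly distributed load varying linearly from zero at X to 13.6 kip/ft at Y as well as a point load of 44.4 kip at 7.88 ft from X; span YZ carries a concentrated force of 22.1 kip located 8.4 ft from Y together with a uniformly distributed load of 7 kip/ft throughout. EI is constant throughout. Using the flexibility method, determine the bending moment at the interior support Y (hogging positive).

Take M_Y as the redundant. Released structure: two simple spans XY and YZ with a hinge at Y.
Rotations at Y on the released spans (each span's end-slope, ×1/EI):
  span XY: triangular load, peak 13.6: w₀L³/(45EI) = 349.9/EI
  span XY: point load 44.4 at a = 7.88: Pab(L + a)/(6LEI) = 267.4/EI
  span YZ: point load 22.1 at a = 8.4: Pab(L + b)/(6LEI) = 77.97/EI
  span YZ: UDL 7: wL³/(24EI) = 337.6/EI
  relative rotation θ_0 = (617.3 + 415.6)/EI = 1033/EI
A unit hogging moment at Y produces rotation L₁/(3EI) + L₂/(3EI) = 7/EI.
Slope continuity at Y: θ_0 = M_Y·7/EI, so M_Y = 1033/7 = 147.6 kip·ft (hogging).

M_Y = 147.6 kip·ft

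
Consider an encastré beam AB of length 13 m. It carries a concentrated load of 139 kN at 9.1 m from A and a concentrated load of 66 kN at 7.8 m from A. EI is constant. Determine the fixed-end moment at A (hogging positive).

Take the two fixed-end moments M_A, M_B as redundants; the released structure is the simple span AB.
On the primary (simply-supported) span, the end slopes from the loading are:
  at A: point load 139 at a = 9.1: Pab(L + b)/(6LEI) = 1069/EI
  at B: point load 139 at a = 9.1: Pab(L + a)/(6LEI) = 1398/EI
  at A: point load 66 at a = 7.8: Pab(L + b)/(6LEI) = 624.6/EI
  at B: point load 66 at a = 7.8: Pab(L + a)/(6LEI) = 713.9/EI
  θ_A0 = 1693/EI,  θ_B0 = 2112/EI
Flexibility coefficients: a unit moment at one end gives L/(3EI) there and L/(6EI) at the far end, so f₁₁ = f₂₂ = 4.333/EI and f₁₂ = f₂₁ = 2.167/EI.
Compatibility — zero rotation at each built-in end:
  4.333 M_A + 2.167 M_B = 1693
  2.167 M_A + 4.333 M_B = 2112
Solving the pair gives M_A = 196.2 kN·m and M_B = 389.2 kN·m (hogging).

M_A = 196.2 kN·m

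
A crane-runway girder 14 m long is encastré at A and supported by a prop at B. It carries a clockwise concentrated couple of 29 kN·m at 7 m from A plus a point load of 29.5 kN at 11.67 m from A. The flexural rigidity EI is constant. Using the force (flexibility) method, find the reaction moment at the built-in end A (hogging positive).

Remove the prop at B; the released (primary) structure is a cantilever built in at A.
Downward deflection at the released point B due to the loads:
  clockwise couple 29 at a = 7: M₀a(2L − a)/(2EI) = 2132/EI
  point load 29.5 at a = 11.67: Pa²(3L − a)/(6EI) = 20309/EI
  δ_0 = 22440/EI
Tip deflection under a unit load at B: L³/(3EI) = 914.7/EI.
Compatibility at B: δ_0 − R_B·δ_{BB} = 0, so R_B = 22440/914.7 = 24.53 kN.
Moment equilibrium about A: M_A = Σ(load moments about A) − R_B·L = 373.3 − 24.53×14 = 29.79 kN·m.

M_A = 29.79 kN·m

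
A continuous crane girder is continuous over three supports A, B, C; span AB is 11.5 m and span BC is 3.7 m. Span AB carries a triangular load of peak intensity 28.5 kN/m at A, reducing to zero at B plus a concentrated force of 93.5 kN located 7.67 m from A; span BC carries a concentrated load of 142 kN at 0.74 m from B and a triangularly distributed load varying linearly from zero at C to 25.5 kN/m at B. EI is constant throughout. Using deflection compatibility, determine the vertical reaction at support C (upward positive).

R_C = -48.05 kN

Take M_B as the redundant. Released structure: two simple spans AB and BC with a hinge at B.
Discontinuity in slope at B on the released structure — sum the simple-span end rotations:
  span AB: triangular load, peak 28.5: 7w₀L³/(360EI) = 842.8/EI
  span AB: point load 93.5 at a = 7.67: Pab(L + a)/(6LEI) = 763.1/EI
  span BC: point load 142 at a = 0.74: Pab(L + b)/(6LEI) = 93.31/EI
  span BC: triangular load, peak 25.5: w₀L³/(45EI) = 28.7/EI
  relative rotation θ_0 = (1606 + 122)/EI = 1728/EI
A unit hogging moment at B produces rotation L₁/(3EI) + L₂/(3EI) = 5.067/EI.
Slope continuity at B: θ_0 = M_B·5.067/EI, so M_B = 1728/5.067 = 341 kN·m (hogging).
Span BC, ΣM about C: R_B^{BC}·3.7 = 536.7 + 341, so R_B^{BC} = 237.2 kN and R_C = 189.2 − 237.2 = -48.05 kN.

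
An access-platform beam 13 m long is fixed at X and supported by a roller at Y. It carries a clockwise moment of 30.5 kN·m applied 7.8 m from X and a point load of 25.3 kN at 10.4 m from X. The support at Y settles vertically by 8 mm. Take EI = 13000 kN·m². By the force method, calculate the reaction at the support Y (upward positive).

R_Y = 20.63 kN

Release the roller at Y. Primary structure: cantilever fixed at X.
Free-end deflection of the primary structure under the applied loading (downward +):
  clockwise couple 30.5 at a = 7.8: M₀a(2L − a)/(2EI) = 2165/EI
  point load 25.3 at a = 10.4: Pa²(3L − a)/(6EI) = 13044/EI
  δ_0 = 15209/EI
Tip deflection under a unit load at Y: L³/(3EI) = 732.3/EI.
With EI = 13000 kN·m²: δ_0 = 1.1699 m and δ_{YY} = 0.056333 m/kN.
Compatibility — the beam at Y must follow the support down by 0.008 m: δ_0 − R_Y·δ_{YY} = 0.008, so R_Y = (1.1699 − 0.008)/0.056333 = 20.63 kN.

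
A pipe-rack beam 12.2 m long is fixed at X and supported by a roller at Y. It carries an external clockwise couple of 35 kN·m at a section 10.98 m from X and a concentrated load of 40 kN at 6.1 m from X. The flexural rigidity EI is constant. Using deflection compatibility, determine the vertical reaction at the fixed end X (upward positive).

Remove the prop at Y; the released (primary) structure is a cantilever built in at X.
Primary-structure tip deflection at Y by superposition:
  clockwise couple 35 at a = 10.98: M₀a(2L − a)/(2EI) = 2579/EI
  point load 40 at a = 6.1: Pa²(3L − a)/(6EI) = 7566/EI
  δ_0 = 10145/EI
Flexibility coefficient — unit upward force at Y: δ_{YY} = L³/(3EI) = 605.3/EI.
The prop prevents deflection at Y: R_Y = δ_0/δ_{YY} = 10145/605.3 = 16.76 kN.
Vertical equilibrium: R_X = ΣP − R_Y = 40 − 16.76 = 23.24 kN.

R_X = 23.24 kN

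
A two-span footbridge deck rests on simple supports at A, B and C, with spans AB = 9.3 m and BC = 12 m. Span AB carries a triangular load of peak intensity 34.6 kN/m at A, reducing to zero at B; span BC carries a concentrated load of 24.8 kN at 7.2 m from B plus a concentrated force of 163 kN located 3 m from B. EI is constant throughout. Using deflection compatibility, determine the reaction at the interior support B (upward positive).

R_B = 240.2 kN

Take M_B as the redundant. Released structure: two simple spans AB and BC with a hinge at B.
Rotations at B on the released spans (each span's end-slope, ×1/EI):
  span AB: triangular load, peak 34.6: 7w₀L³/(360EI) = 541.2/EI
  span BC: point load 24.8 at a = 7.2: Pab(L + b)/(6LEI) = 200/EI
  span BC: point load 163 at a = 3: Pab(L + b)/(6LEI) = 1284/EI
  relative rotation θ_0 = (541.2 + 1484)/EI = 2025/EI
A unit hogging moment at B produces rotation L₁/(3EI) + L₂/(3EI) = 7.1/EI.
Slope continuity at B: θ_0 = M_B·7.1/EI, so M_B = 2025/7.1 = 285.2 kN·m (hogging).
Span AB, ΣM about A with M_B applied at B: R_B^{AB}·9.3 = 498.8 + 285.2, so R_B^{AB} = 84.29 kN and R_A = 160.9 − 84.29 = 76.6 kN.
Span BC, ΣM about C: R_B^{BC}·12 = 1586 + 285.2, so R_B^{BC} = 155.9 kN and R_C = 187.8 − 155.9 = 31.87 kN.
R_B = 84.29 + 155.9 = 240.2 kN.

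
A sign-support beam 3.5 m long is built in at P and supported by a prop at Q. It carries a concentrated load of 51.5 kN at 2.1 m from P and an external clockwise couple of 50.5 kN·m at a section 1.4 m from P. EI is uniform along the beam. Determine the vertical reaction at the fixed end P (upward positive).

Release the roller at Q. Primary structure: cantilever fixed at P.
Free-end deflection of the primary structure under the applied loading (downward +):
  point load 51.5 at a = 2.1: Pa²(3L − a)/(6EI) = 318/EI
  clockwise couple 50.5 at a = 1.4: M₀a(2L − a)/(2EI) = 198/EI
  δ_0 = 515.9/EI
Tip deflection under a unit load at Q: L³/(3EI) = 14.29/EI.
The prop prevents deflection at Q: R_Q = δ_0/δ_{QQ} = 515.9/14.29 = 36.1 kN.
Vertical equilibrium: R_P = ΣP − R_Q = 51.5 − 36.1 = 15.4 kN.

R_P = 15.4 kN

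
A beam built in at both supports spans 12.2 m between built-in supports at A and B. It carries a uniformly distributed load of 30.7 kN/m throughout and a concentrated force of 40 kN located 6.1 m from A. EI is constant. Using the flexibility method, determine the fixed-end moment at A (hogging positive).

M_A = 441.8 kN·m

Release both end moments; the primary structure is a simply-supported span AB with redundants M_A and M_B.
On the primary (simply-supported) span, the end slopes from the loading are:
  at A: UDL 30.7: wL³/(24EI) = 2323/EI
  at B: UDL 30.7: wL³/(24EI) = 2323/EI
  at A: point load 40 at a = 6.1: Pab(L + b)/(6LEI) = 372.1/EI
  at B: point load 40 at a = 6.1: Pab(L + a)/(6LEI) = 372.1/EI
  θ_A0 = 2695/EI,  θ_B0 = 2695/EI
Flexibility coefficients: a unit moment at one end gives L/(3EI) there and L/(6EI) at the far end, so f₁₁ = f₂₂ = 4.067/EI and f₁₂ = f₂₁ = 2.033/EI.
Compatibility — zero rotation at each built-in end:
  4.067 M_A + 2.033 M_B = 2695
  2.033 M_A + 4.067 M_B = 2695
Solving the pair gives M_A = 441.8 kN·m and M_B = 441.8 kN·m (hogging).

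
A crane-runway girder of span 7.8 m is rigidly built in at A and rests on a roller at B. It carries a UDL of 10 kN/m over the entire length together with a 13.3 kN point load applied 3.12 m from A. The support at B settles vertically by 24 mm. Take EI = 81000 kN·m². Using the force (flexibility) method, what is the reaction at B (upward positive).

R_B = 19.73 kN

Take the reaction at B as the redundant and release it; the primary structure is a cantilever fixed at A.
Downward deflection at the released point B due to the loads:
  UDL 10: wL⁴/(8EI) = 4627/EI
  point load 13.3 at a = 3.12: Pa²(3L − a)/(6EI) = 437.6/EI
  δ_0 = 5064/EI
Tip deflection under a unit load at B: L³/(3EI) = 158.2/EI.
With EI = 81000 kN·m²: δ_0 = 0.062524 m and δ_{BB} = 0.001953 m/kN.
Compatibility — the beam at B must follow the support down by 0.024 m: δ_0 − R_B·δ_{BB} = 0.024, so R_B = (0.062524 − 0.024)/0.001953 = 19.73 kN.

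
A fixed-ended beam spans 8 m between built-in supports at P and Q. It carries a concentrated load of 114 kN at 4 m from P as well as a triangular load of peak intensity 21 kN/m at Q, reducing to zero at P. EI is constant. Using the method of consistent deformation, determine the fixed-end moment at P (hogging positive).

Release both end moments; the primary structure is a simply-supported span PQ with redundants M_P and M_Q.
End rotations of the released simple span under the applied load (×1/EI):
  at P: point load 114 at a = 4: Pab(L + b)/(6LEI) = 456/EI
  at Q: point load 114 at a = 4: Pab(L + a)/(6LEI) = 456/EI
  at P: triangular load, peak 21: 7w₀L³/(360EI) = 209.1/EI
  at Q: triangular load, peak 21: w₀L³/(45EI) = 238.9/EI
  θ_P0 = 665.1/EI,  θ_Q0 = 694.9/EI
Flexibility coefficients: a unit moment at one end gives L/(3EI) there and L/(6EI) at the far end, so f₁₁ = f₂₂ = 2.667/EI and f₁₂ = f₂₁ = 1.333/EI.
Compatibility — zero rotation at each built-in end:
  2.667 M_P + 1.333 M_Q = 665.1
  1.333 M_P + 2.667 M_Q = 694.9
Solving the pair gives M_P = 158.8 kN·m and M_Q = 181.2 kN·m (hogging).

M_P = 158.8 kN·m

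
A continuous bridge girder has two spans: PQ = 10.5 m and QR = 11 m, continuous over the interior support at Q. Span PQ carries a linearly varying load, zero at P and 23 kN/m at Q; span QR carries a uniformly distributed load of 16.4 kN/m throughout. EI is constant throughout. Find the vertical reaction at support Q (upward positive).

Release continuity at Q by inserting a hinge; the redundant is the internal moment M_Q. The primary structure is two simply-supported spans PQ and QR.
Rotations at Q on the released spans (each span's end-slope, ×1/EI):
  span PQ: triangular load, peak 23: w₀L³/(45EI) = 591.7/EI
  span QR: UDL 16.4: wL³/(24EI) = 909.5/EI
  relative rotation θ_0 = (591.7 + 909.5)/EI = 1501/EI
A unit hogging moment at Q produces rotation L₁/(3EI) + L₂/(3EI) = 7.167/EI.
Slope continuity at Q: θ_0 = M_Q·7.167/EI, so M_Q = 1501/7.167 = 209.5 kN·m (hogging).
Span PQ, ΣM about P with M_Q applied at Q: R_Q^{PQ}·10.5 = 845.2 + 209.5, so R_Q^{PQ} = 100.4 kN and R_P = 120.8 − 100.4 = 20.3 kN.
Span QR, ΣM about R: R_Q^{QR}·11 = 992.2 + 209.5, so R_Q^{QR} = 109.2 kN and R_R = 180.4 − 109.2 = 71.16 kN.
R_Q = 100.4 + 109.2 = 209.7 kN.

R_Q = 209.7 kN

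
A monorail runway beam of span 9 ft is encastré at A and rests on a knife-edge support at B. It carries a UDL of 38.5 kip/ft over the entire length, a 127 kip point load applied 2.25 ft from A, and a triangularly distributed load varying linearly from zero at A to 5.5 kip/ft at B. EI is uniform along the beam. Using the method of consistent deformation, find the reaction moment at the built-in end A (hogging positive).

M_A = 603.3 kip·ft

Take the reaction at B as the redundant and release it; the primary structure is a cantilever fixed at A.
Free-end deflection of the primary structure under the applied loading (downward +):
  UDL 38.5: wL⁴/(8EI) = 31575/EI
  point load 127 at a = 2.25: Pa²(3L − a)/(6EI) = 2652/EI
  triangular load, peak 5.5 at the free end: 11w₀L⁴/(120EI) = 3308/EI
  δ_0 = 37535/EI
Flexibility coefficient — unit upward force at B: δ_{BB} = L³/(3EI) = 243/EI.
Compatibility at B: δ_0 − R_B·δ_{BB} = 0, so R_B = 37535/243 = 154.5 kip.
Moment equilibrium about A: M_A = Σ(load moments about A) − R_B·L = 1994 − 154.5×9 = 603.3 kip·ft.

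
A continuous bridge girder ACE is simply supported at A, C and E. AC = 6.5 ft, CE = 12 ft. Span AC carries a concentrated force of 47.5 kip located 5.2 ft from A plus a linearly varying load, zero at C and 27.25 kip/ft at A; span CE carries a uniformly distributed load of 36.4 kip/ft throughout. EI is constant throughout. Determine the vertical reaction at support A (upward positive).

R_A = -2.876 kip

Take M_C as the redundant. Released structure: two simple spans AC and CE with a hinge at C.
Rotations at C on the released spans (each span's end-slope, ×1/EI):
  span AC: point load 47.5 at a = 5.2: Pab(L + a)/(6LEI) = 96.33/EI
  span AC: triangular load, peak 27.25: 7w₀L³/(360EI) = 145.5/EI
  span CE: UDL 36.4: wL³/(24EI) = 2621/EI
  relative rotation θ_0 = (241.8 + 2621)/EI = 2863/EI
A unit hogging moment at C produces rotation L₁/(3EI) + L₂/(3EI) = 6.167/EI.
Slope continuity at C: θ_0 = M_C·6.167/EI, so M_C = 2863/6.167 = 464.2 kip·ft (hogging).
Span AC, ΣM about A with M_C applied at C: R_C^{AC}·6.5 = 438.9 + 464.2, so R_C^{AC} = 138.9 kip and R_A = 136.1 − 138.9 = -2.876 kip.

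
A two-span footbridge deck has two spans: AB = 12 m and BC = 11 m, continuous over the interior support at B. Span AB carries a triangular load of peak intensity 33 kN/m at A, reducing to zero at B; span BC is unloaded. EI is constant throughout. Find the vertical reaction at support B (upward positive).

R_B = 91.2 kN

Insert a hinge at B; M_B is the redundant, and each span becomes simply supported.
End slopes at the hinge B, treating each span as simply supported:
  span AB: triangular load, peak 33: 7w₀L³/(360EI) = 1109/EI
  relative rotation θ_0 = (1109 + 0)/EI = 1109/EI
A unit hogging moment at B produces rotation L₁/(3EI) + L₂/(3EI) = 7.667/EI.
Slope continuity at B: θ_0 = M_B·7.667/EI, so M_B = 1109/7.667 = 144.6 kN·m (hogging).
Span AB, ΣM about A with M_B applied at B: R_B^{AB}·12 = 792 + 144.6, so R_B^{AB} = 78.05 kN and R_A = 198 − 78.05 = 119.9 kN.
Span BC, ΣM about C: R_B^{BC}·11 = 0 + 144.6, so R_B^{BC} = 13.15 kN and R_C = 0 − 13.15 = -13.15 kN.
R_B = 78.05 + 13.15 = 91.2 kN.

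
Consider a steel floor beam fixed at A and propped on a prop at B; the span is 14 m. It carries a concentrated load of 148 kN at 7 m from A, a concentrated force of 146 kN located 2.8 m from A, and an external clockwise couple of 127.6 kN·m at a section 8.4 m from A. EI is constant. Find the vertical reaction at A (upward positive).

Release the roller at B. Primary structure: cantilever fixed at A.
Primary-structure tip deflection at B by superposition:
  point load 148 at a = 7: Pa²(3L − a)/(6EI) = 42303/EI
  point load 146 at a = 2.8: Pa²(3L − a)/(6EI) = 7478/EI
  clockwise couple 127.6 at a = 8.4: M₀a(2L − a)/(2EI) = 10504/EI
  δ_0 = 60286/EI
Flexibility coefficient — unit upward force at B: δ_{BB} = L³/(3EI) = 914.7/EI.
Compatibility at B: δ_0 − R_B·δ_{BB} = 0, so R_B = 60286/914.7 = 65.91 kN.
Vertical equilibrium: R_A = ΣP − R_B = 294 − 65.91 = 228.1 kN.

R_A = 228.1 kN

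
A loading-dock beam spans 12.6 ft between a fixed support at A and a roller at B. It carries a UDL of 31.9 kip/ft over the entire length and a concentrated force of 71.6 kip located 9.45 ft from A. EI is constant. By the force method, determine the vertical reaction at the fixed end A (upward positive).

Choose R_B as the redundant. The primary structure is the cantilever fixed at A.
Free-end deflection of the primary structure under the applied loading (downward +):
  UDL 31.9: wL⁴/(8EI) = 100504/EI
  point load 71.6 at a = 9.45: Pa²(3L − a)/(6EI) = 30212/EI
  δ_0 = 130716/EI
Tip deflection under a unit load at B: L³/(3EI) = 666.8/EI.
Compatibility at B: δ_0 − R_B·δ_{BB} = 0, so R_B = 130716/666.8 = 196 kip.
Vertical equilibrium: R_A = ΣP − R_B = 473.5 − 196 = 277.5 kip.

R_A = 277.5 kip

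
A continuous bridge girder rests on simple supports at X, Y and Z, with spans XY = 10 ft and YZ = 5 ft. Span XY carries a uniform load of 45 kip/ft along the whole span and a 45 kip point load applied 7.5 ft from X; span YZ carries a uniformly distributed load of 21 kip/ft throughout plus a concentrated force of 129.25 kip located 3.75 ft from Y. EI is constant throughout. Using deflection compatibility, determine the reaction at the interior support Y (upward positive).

Insert a hinge at Y; M_Y is the redundant, and each span becomes simply supported.
Discontinuity in slope at Y on the released structure — sum the simple-span end rotations:
  span XY: UDL 45: wL³/(24EI) = 1875/EI
  span XY: point load 45 at a = 7.5: Pab(L + a)/(6LEI) = 246.1/EI
  span YZ: UDL 21: wL³/(24EI) = 109.4/EI
  span YZ: point load 129.25 at a = 3.75: Pab(L + b)/(6LEI) = 126.2/EI
  relative rotation θ_0 = (2121 + 235.6)/EI = 2357/EI
A unit hogging moment at Y produces rotation L₁/(3EI) + L₂/(3EI) = 5/EI.
Slope continuity at Y: θ_0 = M_Y·5/EI, so M_Y = 2357/5 = 471.3 kip·ft (hogging).
Span XY, ΣM about X with M_Y applied at Y: R_Y^{XY}·10 = 2588 + 471.3, so R_Y^{XY} = 305.9 kip and R_X = 495 − 305.9 = 189.1 kip.
Span YZ, ΣM about Z: R_Y^{YZ}·5 = 424.1 + 471.3, so R_Y^{YZ} = 179.1 kip and R_Z = 234.2 − 179.1 = 55.17 kip.
R_Y = 305.9 + 179.1 = 485 kip.

R_Y = 485 kip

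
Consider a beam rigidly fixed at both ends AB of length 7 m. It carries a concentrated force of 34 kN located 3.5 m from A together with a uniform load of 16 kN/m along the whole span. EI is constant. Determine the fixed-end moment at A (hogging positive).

Take the two fixed-end moments M_A, M_B as redundants; the released structure is the simple span AB.
Simple-span end rotations at A and B under the given loads:
  at A: point load 34 at a = 3.5: Pab(L + b)/(6LEI) = 104.1/EI
  at B: point load 34 at a = 3.5: Pab(L + a)/(6LEI) = 104.1/EI
  at A: UDL 16: wL³/(24EI) = 228.7/EI
  at B: UDL 16: wL³/(24EI) = 228.7/EI
  θ_A0 = 332.8/EI,  θ_B0 = 332.8/EI
Flexibility coefficients: a unit moment at one end gives L/(3EI) there and L/(6EI) at the far end, so f₁₁ = f₂₂ = 2.333/EI and f₁₂ = f₂₁ = 1.167/EI.
Compatibility — zero rotation at each built-in end:
  2.333 M_A + 1.167 M_B = 332.8
  1.167 M_A + 2.333 M_B = 332.8
Solving the pair gives M_A = 95.08 kN·m and M_B = 95.08 kN·m (hogging).

M_A = 95.08 kN·m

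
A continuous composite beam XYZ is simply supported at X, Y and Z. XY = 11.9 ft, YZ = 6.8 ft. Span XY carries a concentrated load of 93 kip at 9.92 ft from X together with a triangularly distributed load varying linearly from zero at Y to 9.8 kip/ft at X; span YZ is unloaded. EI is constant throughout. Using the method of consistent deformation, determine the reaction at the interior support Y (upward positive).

R_Y = 129.6 kip

Release continuity at Y by inserting a hinge; the redundant is the internal moment M_Y. The primary structure is two simply-supported spans XY and YZ.
Rotations at Y on the released spans (each span's end-slope, ×1/EI):
  span XY: point load 93 at a = 9.92: Pab(L + a)/(6LEI) = 558.2/EI
  span XY: triangular load, peak 9.8: 7w₀L³/(360EI) = 321.1/EI
  relative rotation θ_0 = (879.4 + 0)/EI = 879.4/EI
A unit hogging moment at Y produces rotation L₁/(3EI) + L₂/(3EI) = 6.233/EI.
Compatibility: M_Y·(L₁+L₂)/(3EI) = θ_0, giving M_Y = 141.1 kip·ft (hogging).
Span XY, ΣM about X with M_Y applied at Y: R_Y^{XY}·11.9 = 1154 + 141.1, so R_Y^{XY} = 108.8 kip and R_X = 151.3 − 108.8 = 42.49 kip.
Span YZ, ΣM about Z: R_Y^{YZ}·6.8 = 0 + 141.1, so R_Y^{YZ} = 20.75 kip and R_Z = 0 − 20.75 = -20.75 kip.
R_Y = 108.8 + 20.75 = 129.6 kip.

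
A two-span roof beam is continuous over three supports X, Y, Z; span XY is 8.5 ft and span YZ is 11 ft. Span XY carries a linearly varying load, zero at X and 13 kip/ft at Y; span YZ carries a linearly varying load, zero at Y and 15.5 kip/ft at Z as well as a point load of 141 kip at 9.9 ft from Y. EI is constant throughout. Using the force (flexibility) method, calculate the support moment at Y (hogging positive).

M_Y = 132.3 kip·ft

Take M_Y as the redundant. Released structure: two simple spans XY and YZ with a hinge at Y.
Rotations at Y on the released spans (each span's end-slope, ×1/EI):
  span XY: triangular load, peak 13: w₀L³/(45EI) = 177.4/EI
  span YZ: triangular load, peak 15.5: 7w₀L³/(360EI) = 401.1/EI
  span YZ: point load 141 at a = 9.9: Pab(L + b)/(6LEI) = 281.5/EI
  relative rotation θ_0 = (177.4 + 682.7)/EI = 860.1/EI
A unit hogging moment at Y produces rotation L₁/(3EI) + L₂/(3EI) = 6.5/EI.
Slope continuity at Y: θ_0 = M_Y·6.5/EI, so M_Y = 860.1/6.5 = 132.3 kip·ft (hogging).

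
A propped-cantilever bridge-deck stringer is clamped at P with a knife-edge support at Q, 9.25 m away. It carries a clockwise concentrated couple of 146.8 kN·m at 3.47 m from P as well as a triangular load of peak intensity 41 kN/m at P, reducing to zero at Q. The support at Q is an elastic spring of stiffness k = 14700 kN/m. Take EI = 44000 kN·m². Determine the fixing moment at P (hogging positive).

M_P = 251.9 kN·m

Release the roller at Q. Primary structure: cantilever fixed at P.
Free-end deflection of the primary structure under the applied loading (downward +):
  clockwise couple 146.8 at a = 3.47: M₀a(2L − a)/(2EI) = 3828/EI
  triangular load, peak 41 at the fixed end: w₀L⁴/(30EI) = 10005/EI
  δ_0 = 13833/EI
Tip deflection under a unit load at Q: L³/(3EI) = 263.8/EI.
With EI = 44000 kN·m²: δ_0 = 0.3144 m and δ_{QQ} = 0.005996 m/kN.
Compatibility — the spring shortens by R_Q/k under the reaction it provides: δ_0 − R_Q·δ_{QQ} = R_Q/k. With 1/k = 0.000068 m/kN, R_Q = δ_0 / (δ_{QQ} + 1/k) = 0.3144 / (0.005996 + 0.000068) = 51.85 kN.
Moment equilibrium about P: M_P = Σ(load moments about P) − R_Q·L = 731.5 − 51.85×9.25 = 251.9 kN·m.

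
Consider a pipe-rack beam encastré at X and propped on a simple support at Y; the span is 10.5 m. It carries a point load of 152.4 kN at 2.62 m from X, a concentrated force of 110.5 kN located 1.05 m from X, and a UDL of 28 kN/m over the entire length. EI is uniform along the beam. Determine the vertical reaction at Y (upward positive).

Release the roller at Y. Primary structure: cantilever fixed at X.
Downward deflection at the released point Y due to the loads:
  point load 152.4 at a = 2.62: Pa²(3L − a)/(6EI) = 5035/EI
  point load 110.5 at a = 1.05: Pa²(3L − a)/(6EI) = 618.3/EI
  UDL 28: wL⁴/(8EI) = 42543/EI
  δ_0 = 48196/EI
Tip deflection under a unit load at Y: L³/(3EI) = 385.9/EI.
Compatibility at Y: δ_0 − R_Y·δ_{YY} = 0, so R_Y = 48196/385.9 = 124.9 kN.

R_Y = 124.9 kN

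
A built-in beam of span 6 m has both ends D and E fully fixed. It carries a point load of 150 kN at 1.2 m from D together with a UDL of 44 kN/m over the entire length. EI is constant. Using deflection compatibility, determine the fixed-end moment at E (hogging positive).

M_E = 160.8 kN·m

Release both end moments; the primary structure is a simply-supported span DE with redundants M_D and M_E.
On the primary (simply-supported) span, the end slopes from the loading are:
  at D: point load 150 at a = 1.2: Pab(L + b)/(6LEI) = 259.2/EI
  at E: point load 150 at a = 1.2: Pab(L + a)/(6LEI) = 172.8/EI
  at D: UDL 44: wL³/(24EI) = 396/EI
  at E: UDL 44: wL³/(24EI) = 396/EI
  θ_D0 = 655.2/EI,  θ_E0 = 568.8/EI
Flexibility coefficients: a unit moment at one end gives L/(3EI) there and L/(6EI) at the far end, so f₁₁ = f₂₂ = 2/EI and f₁₂ = f₂₁ = 1/EI.
Compatibility — zero rotation at each built-in end:
  2 M_D + 1 M_E = 655.2
  1 M_D + 2 M_E = 568.8
Solving the pair gives M_D = 247.2 kN·m and M_E = 160.8 kN·m (hogging).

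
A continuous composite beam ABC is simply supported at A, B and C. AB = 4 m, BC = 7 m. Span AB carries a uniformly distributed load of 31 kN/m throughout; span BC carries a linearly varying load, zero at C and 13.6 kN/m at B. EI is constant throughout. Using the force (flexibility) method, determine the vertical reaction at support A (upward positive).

R_A = 49.3 kN

Release continuity at B by inserting a hinge; the redundant is the internal moment M_B. The primary structure is two simply-supported spans AB and BC.
Discontinuity in slope at B on the released structure — sum the simple-span end rotations:
  span AB: UDL 31: wL³/(24EI) = 82.67/EI
  span BC: triangular load, peak 13.6: w₀L³/(45EI) = 103.7/EI
  relative rotation θ_0 = (82.67 + 103.7)/EI = 186.3/EI
A unit hogging moment at B produces rotation L₁/(3EI) + L₂/(3EI) = 3.667/EI.
Slope continuity at B: θ_0 = M_B·3.667/EI, so M_B = 186.3/3.667 = 50.82 kN·m (hogging).
Span AB, ΣM about A with M_B applied at B: R_B^{AB}·4 = 248 + 50.82, so R_B^{AB} = 74.7 kN and R_A = 124 − 74.7 = 49.3 kN.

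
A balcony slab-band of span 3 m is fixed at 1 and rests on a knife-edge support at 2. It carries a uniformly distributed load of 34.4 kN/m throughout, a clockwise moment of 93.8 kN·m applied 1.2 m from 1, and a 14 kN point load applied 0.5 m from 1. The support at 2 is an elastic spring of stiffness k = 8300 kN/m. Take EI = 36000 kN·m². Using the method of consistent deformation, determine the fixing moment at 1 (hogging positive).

Take the reaction at 2 as the redundant and release it; the primary structure is a cantilever fixed at 1.
Downward deflection at the released point 2 due to the loads:
  UDL 34.4: wL⁴/(8EI) = 348.3/EI
  clockwise couple 93.8 at a = 1.2: M₀a(2L − a)/(2EI) = 270.1/EI
  point load 14 at a = 0.5: Pa²(3L − a)/(6EI) = 4.958/EI
  δ_0 = 623.4/EI
Tip deflection under a unit load at 2: L³/(3EI) = 9/EI.
With EI = 36000 kN·m²: δ_0 = 0.017317 m and δ_{22} = 0.00025 m/kN.
Compatibility — the spring shortens by R_2/k under the reaction it provides: δ_0 − R_2·δ_{22} = R_2/k. With 1/k = 0.00012 m/kN, R_2 = δ_0 / (δ_{22} + 1/k) = 0.017317 / (0.00025 + 0.00012) = 46.74 kN.
Moment equilibrium about 1: M_1 = Σ(load moments about 1) − R_2·L = 255.6 − 46.74×3 = 115.4 kN·m.

M_1 = 115.4 kN·m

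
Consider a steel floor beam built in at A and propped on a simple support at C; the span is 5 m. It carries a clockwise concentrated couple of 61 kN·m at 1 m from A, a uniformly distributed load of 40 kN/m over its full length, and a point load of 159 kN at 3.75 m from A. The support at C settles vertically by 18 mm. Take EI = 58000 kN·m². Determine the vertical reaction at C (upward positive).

Take the reaction at C as the redundant and release it; the primary structure is a cantilever fixed at A.
Downward deflection at the released point C due to the loads:
  clockwise couple 61 at a = 1: M₀a(2L − a)/(2EI) = 274.5/EI
  UDL 40: wL⁴/(8EI) = 3125/EI
  point load 159 at a = 3.75: Pa²(3L − a)/(6EI) = 4192/EI
  δ_0 = 7592/EI
Tip deflection under a unit load at C: L³/(3EI) = 41.67/EI.
With EI = 58000 kN·m²: δ_0 = 0.13089 m and δ_{CC} = 0.000718 m/kN.
Compatibility — the beam at C must follow the support down by 0.018 m: δ_0 − R_C·δ_{CC} = 0.018, so R_C = (0.13089 − 0.018)/0.000718 = 157.1 kN.

R_C = 157.1 kN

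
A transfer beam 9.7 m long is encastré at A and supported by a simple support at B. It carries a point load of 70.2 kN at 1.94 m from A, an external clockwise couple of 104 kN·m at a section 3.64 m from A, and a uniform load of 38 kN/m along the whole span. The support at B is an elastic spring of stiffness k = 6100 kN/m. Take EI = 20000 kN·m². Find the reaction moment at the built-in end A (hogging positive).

M_A = 569.6 kN·m

Remove the prop at B; the released (primary) structure is a cantilever built in at A.
Downward deflection at the released point B due to the loads:
  point load 70.2 at a = 1.94: Pa²(3L − a)/(6EI) = 1196/EI
  clockwise couple 104 at a = 3.64: M₀a(2L − a)/(2EI) = 2983/EI
  UDL 38: wL⁴/(8EI) = 42051/EI
  δ_0 = 46230/EI
Tip deflection under a unit load at B: L³/(3EI) = 304.2/EI.
With EI = 20000 kN·m²: δ_0 = 2.3115 m and δ_{BB} = 0.015211 m/kN.
Compatibility — the spring shortens by R_B/k under the reaction it provides: δ_0 − R_B·δ_{BB} = R_B/k. With 1/k = 0.000164 m/kN, R_B = δ_0 / (δ_{BB} + 1/k) = 2.3115 / (0.015211 + 0.000164) = 150.3 kN.
Moment equilibrium about A: M_A = Σ(load moments about A) − R_B·L = 2028 − 150.3×9.7 = 569.6 kN·m.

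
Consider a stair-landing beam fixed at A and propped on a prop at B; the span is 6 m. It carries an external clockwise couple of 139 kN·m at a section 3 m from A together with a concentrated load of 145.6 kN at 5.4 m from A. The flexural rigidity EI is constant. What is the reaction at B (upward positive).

R_B = 149.9 kN

Release the roller at B. Primary structure: cantilever fixed at A.
Primary-structure tip deflection at B by superposition:
  clockwise couple 139 at a = 3: M₀a(2L − a)/(2EI) = 1876/EI
  point load 145.6 at a = 5.4: Pa²(3L − a)/(6EI) = 8916/EI
  δ_0 = 10792/EI
Tip deflection under a unit load at B: L³/(3EI) = 72/EI.
The prop prevents deflection at B: R_B = δ_0/δ_{BB} = 10792/72 = 149.9 kN.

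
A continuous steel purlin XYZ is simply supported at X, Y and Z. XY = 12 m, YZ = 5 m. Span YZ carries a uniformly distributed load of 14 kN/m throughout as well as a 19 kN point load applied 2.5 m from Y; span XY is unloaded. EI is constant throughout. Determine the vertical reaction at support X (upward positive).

Insert a hinge at Y; M_Y is the redundant, and each span becomes simply supported.
Discontinuity in slope at Y on the released structure — sum the simple-span end rotations:
  span YZ: UDL 14: wL³/(24EI) = 72.92/EI
  span YZ: point load 19 at a = 2.5: Pab(L + b)/(6LEI) = 29.69/EI
  relative rotation θ_0 = (0 + 102.6)/EI = 102.6/EI
A unit hogging moment at Y produces rotation L₁/(3EI) + L₂/(3EI) = 5.667/EI.
Compatibility: M_Y·(L₁+L₂)/(3EI) = θ_0, giving M_Y = 18.11 kN·m (hogging).
Span XY, ΣM about X with M_Y applied at Y: R_Y^{XY}·12 = 0 + 18.11, so R_Y^{XY} = 1.509 kN and R_X = 0 − 1.509 = -1.509 kN.

R_X = -1.509 kN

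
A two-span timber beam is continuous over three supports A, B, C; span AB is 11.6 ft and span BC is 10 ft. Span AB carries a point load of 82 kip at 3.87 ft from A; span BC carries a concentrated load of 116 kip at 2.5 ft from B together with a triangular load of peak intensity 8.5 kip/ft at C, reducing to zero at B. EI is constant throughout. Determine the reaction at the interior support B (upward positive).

R_B = 163.3 kip

Take M_B as the redundant. Released structure: two simple spans AB and BC with a hinge at B.
Rotations at B on the released spans (each span's end-slope, ×1/EI):
  span AB: point load 82 at a = 3.87: Pab(L + a)/(6LEI) = 545.2/EI
  span BC: point load 116 at a = 2.5: Pab(L + b)/(6LEI) = 634.4/EI
  span BC: triangular load, peak 8.5: 7w₀L³/(360EI) = 165.3/EI
  relative rotation θ_0 = (545.2 + 799.7)/EI = 1345/EI
A unit hogging moment at B produces rotation L₁/(3EI) + L₂/(3EI) = 7.2/EI.
Compatibility: M_B·(L₁+L₂)/(3EI) = θ_0, giving M_B = 186.8 kip·ft (hogging).
Span AB, ΣM about A with M_B applied at B: R_B^{AB}·11.6 = 317.3 + 186.8, so R_B^{AB} = 43.46 kip and R_A = 82 − 43.46 = 38.54 kip.
Span BC, ΣM about C: R_B^{BC}·10 = 1012 + 186.8, so R_B^{BC} = 119.8 kip and R_C = 158.5 − 119.8 = 38.65 kip.
R_B = 43.46 + 119.8 = 163.3 kip.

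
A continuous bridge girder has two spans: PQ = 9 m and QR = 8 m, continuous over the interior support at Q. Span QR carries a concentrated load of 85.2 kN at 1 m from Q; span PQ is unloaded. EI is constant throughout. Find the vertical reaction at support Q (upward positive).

R_Q = 82.32 kN

Take M_Q as the redundant. Released structure: two simple spans PQ and QR with a hinge at Q.
End slopes at the hinge Q, treating each span as simply supported:
  span QR: point load 85.2 at a = 1: Pab(L + b)/(6LEI) = 186.4/EI
  relative rotation θ_0 = (0 + 186.4)/EI = 186.4/EI
A unit hogging moment at Q produces rotation L₁/(3EI) + L₂/(3EI) = 5.667/EI.
Compatibility: M_Q·(L₁+L₂)/(3EI) = θ_0, giving M_Q = 32.89 kN·m (hogging).
Span PQ, ΣM about P with M_Q applied at Q: R_Q^{PQ}·9 = 0 + 32.89, so R_Q^{PQ} = 3.654 kN and R_P = 0 − 3.654 = -3.654 kN.
Span QR, ΣM about R: R_Q^{QR}·8 = 596.4 + 32.89, so R_Q^{QR} = 78.66 kN and R_R = 85.2 − 78.66 = 6.539 kN.
R_Q = 3.654 + 78.66 = 82.32 kN.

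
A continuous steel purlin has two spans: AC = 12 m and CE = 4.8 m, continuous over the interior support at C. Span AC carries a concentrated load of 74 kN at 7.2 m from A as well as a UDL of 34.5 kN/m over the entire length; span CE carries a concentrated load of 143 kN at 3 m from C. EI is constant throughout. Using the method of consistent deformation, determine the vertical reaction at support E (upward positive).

R_E = -34.99 kN

Release continuity at C by inserting a hinge; the redundant is the internal moment M_C. The primary structure is two simply-supported spans AC and CE.
Rotations at C on the released spans (each span's end-slope, ×1/EI):
  span AC: point load 74 at a = 7.2: Pab(L + a)/(6LEI) = 682/EI
  span AC: UDL 34.5: wL³/(24EI) = 2484/EI
  span CE: point load 143 at a = 3: Pab(L + b)/(6LEI) = 177/EI
  relative rotation θ_0 = (3166 + 177)/EI = 3343/EI
A unit hogging moment at C produces rotation L₁/(3EI) + L₂/(3EI) = 5.6/EI.
Slope continuity at C: θ_0 = M_C·5.6/EI, so M_C = 3343/5.6 = 597 kN·m (hogging).
Span CE, ΣM about E: R_C^{CE}·4.8 = 257.4 + 597, so R_C^{CE} = 178 kN and R_E = 143 − 178 = -34.99 kN.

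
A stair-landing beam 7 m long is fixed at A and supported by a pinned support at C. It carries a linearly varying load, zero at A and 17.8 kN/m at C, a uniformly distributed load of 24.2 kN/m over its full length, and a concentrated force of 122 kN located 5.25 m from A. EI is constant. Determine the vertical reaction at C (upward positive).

R_C = 175 kN

Take the reaction at C as the redundant and release it; the primary structure is a cantilever fixed at A.
Free-end deflection of the primary structure under the applied loading (downward +):
  triangular load, peak 17.8 at the free end: 11w₀L⁴/(120EI) = 3918/EI
  UDL 24.2: wL⁴/(8EI) = 7263/EI
  point load 122 at a = 5.25: Pa²(3L − a)/(6EI) = 8827/EI
  δ_0 = 20008/EI
Tip deflection under a unit load at C: L³/(3EI) = 114.3/EI.
The prop prevents deflection at C: R_C = δ_0/δ_{CC} = 20008/114.3 = 175 kN.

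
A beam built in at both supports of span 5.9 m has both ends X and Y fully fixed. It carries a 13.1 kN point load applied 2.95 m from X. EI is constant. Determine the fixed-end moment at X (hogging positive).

M_X = 9.661 kN·m

Take the two fixed-end moments M_X, M_Y as redundants; the released structure is the simple span XY.
End rotations of the released simple span under the applied load (×1/EI):
  at X: point load 13.1 at a = 2.95: Pab(L + b)/(6LEI) = 28.5/EI
  at Y: point load 13.1 at a = 2.95: Pab(L + a)/(6LEI) = 28.5/EI
  θ_X0 = 28.5/EI,  θ_Y0 = 28.5/EI
Flexibility coefficients: a unit moment at one end gives L/(3EI) there and L/(6EI) at the far end, so f₁₁ = f₂₂ = 1.967/EI and f₁₂ = f₂₁ = 0.9833/EI.
Compatibility — zero rotation at each built-in end:
  1.967 M_X + 0.9833 M_Y = 28.5
  0.9833 M_X + 1.967 M_Y = 28.5
Solving the pair gives M_X = 9.661 kN·m and M_Y = 9.661 kN·m (hogging).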